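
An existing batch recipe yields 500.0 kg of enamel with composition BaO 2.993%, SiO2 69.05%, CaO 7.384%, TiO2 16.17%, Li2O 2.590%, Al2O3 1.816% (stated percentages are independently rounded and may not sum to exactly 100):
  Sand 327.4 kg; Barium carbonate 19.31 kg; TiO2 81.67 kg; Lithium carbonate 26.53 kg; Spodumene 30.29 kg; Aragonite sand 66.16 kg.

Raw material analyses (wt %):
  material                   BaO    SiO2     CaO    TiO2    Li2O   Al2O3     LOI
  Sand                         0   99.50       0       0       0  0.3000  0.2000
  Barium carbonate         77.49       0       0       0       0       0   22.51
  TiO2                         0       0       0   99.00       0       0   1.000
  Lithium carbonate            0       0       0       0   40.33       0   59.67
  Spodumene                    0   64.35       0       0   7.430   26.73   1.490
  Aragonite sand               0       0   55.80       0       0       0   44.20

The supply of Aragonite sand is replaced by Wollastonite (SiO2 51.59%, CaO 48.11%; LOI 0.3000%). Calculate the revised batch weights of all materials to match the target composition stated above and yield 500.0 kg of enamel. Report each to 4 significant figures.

Each numeric step keeps exact precision end to end; values along the way appear, rounded to four significant digits, between the steps — every reported result is rounded only once; derived quantities (the yield, the totals, ignition loss, six oxide percentages, glass mass) are computed from the batch weights per 500.0 kg of glass at exact precision as quoted within question or answer.
Oxide-by-oxide targets in 500.0 kg enamel:
  BaO: 2.993% × 500.0 = 14.96 kg
  SiO2: 69.05% × 500.0 = 345.2 kg
  CaO: 7.384% × 500.0 = 36.92 kg
  TiO2: 16.17% × 500.0 = 80.85 kg
  Li2O: 2.590% × 500.0 = 12.95 kg
  Al2O3: 1.816% × 500.0 = 9.080 kg
Sums-versus-targets review applying the batch weights above, per the basis as stated (target by target, the sums agree within answer rounding):
  BaO: 19.31·0.7749 = 14.96 kg (target 14.96 kg)
  SiO2: 287.3·0.9950 + 30.74·0.6435 + 76.74·0.5159 = 345.2 kg (target 345.2 kg)
  CaO: 76.74·0.4811 = 36.92 kg (target 36.92 kg)
  TiO2: 81.67·0.9900 = 80.85 kg (target 80.85 kg)
  Li2O: 26.45·0.4033 + 30.74·0.07430 = 12.95 kg (target 12.95 kg)
  Al2O3: 287.3·0.003000 + 30.74·0.2673 = 9.079 kg (target 9.080 kg)
The glass-mass cross-check: total charge less LOI = 500.0 kg (targets for the oxides total 500.0 kg; basis as stated: 500.0 kg — a pure rounding effect).
Summing the batch: Σ batch = 522.2 kg; loss to ignition Σ batch·LOI = 22.21 kg; the yield ratio, glass ÷ batch: 95.75%.

Revised batch per 500.0 kg enamel:
  Sand: 287.3 kg
  Barium carbonate: 19.31 kg
  TiO2: 81.67 kg
  Lithium carbonate: 26.45 kg
  Spodumene: 30.74 kg
  Wollastonite: 76.74 kg
Total batch = 522.2 kg; LOI loss = 22.21 kg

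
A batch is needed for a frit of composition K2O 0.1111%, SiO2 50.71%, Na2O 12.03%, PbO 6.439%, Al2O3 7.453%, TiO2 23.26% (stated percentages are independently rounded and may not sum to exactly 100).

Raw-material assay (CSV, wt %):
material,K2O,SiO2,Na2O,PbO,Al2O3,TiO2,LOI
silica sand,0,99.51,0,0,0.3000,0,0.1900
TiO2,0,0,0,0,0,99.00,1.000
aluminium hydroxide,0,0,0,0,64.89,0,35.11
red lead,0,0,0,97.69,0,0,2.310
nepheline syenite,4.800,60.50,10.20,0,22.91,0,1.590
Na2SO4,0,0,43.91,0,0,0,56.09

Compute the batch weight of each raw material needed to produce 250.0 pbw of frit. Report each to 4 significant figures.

Every computation maintains full float precision at all times; values along the way appear, with 4-significant-figure rounding, across the worked steps — every reported value is rounded exactly once — all derived quantities (yield, net glass mass, the six compositions, the totals, ignition loss) are rebuilt at full precision using the weight values at 250.0 pbw of glass exactly as shown in question or answer.
Target masses of each oxide per 250.0 pbw frit:
  K2O: 0.1111% × 250.0 = 0.2778 pbw
  SiO2: 50.71% × 250.0 = 126.8 pbw
  Na2O: 12.03% × 250.0 = 30.08 pbw
  PbO: 6.439% × 250.0 = 16.10 pbw
  Al2O3: 7.453% × 250.0 = 18.63 pbw
  TiO2: 23.26% × 250.0 = 58.15 pbw
Sums-versus-targets review on the weights just shown, against the basis in use (sums match the target masses once rounding is allowed for):
  K2O: 5.786·0.04800 = 0.2777 pbw (target 0.2778 pbw)
  SiO2: 123.9·0.9951 + 5.786·0.6050 = 126.8 pbw (target 126.8 pbw)
  Na2O: 5.786·0.1020 + 67.15·0.4391 = 30.08 pbw (target 30.08 pbw)
  PbO: 16.48·0.9769 = 16.10 pbw (target 16.10 pbw)
  Al2O3: 123.9·0.003000 + 26.10·0.6489 + 5.786·0.2291 = 18.63 pbw (target 18.63 pbw)
  TiO2: 58.74·0.9900 = 58.15 pbw (target 58.15 pbw)
Auditing the glass mass value: total batch − LOI = 250.0 pbw (targets for the oxides total 250.0 pbw; the stated basis being 250.0 pbw — gaps are rounding artifacts).
Batch total: Σ batch = 298.2 pbw; loss to ignition Σ batch·LOI = 48.12 pbw; yield = glass ÷ total batch = 83.86%.

Batch per 250.0 pbw frit:
  silica sand: 123.9 pbw
  TiO2: 58.74 pbw
  aluminium hydroxide: 26.10 pbw
  red lead: 16.48 pbw
  nepheline syenite: 5.786 pbw
  Na2SO4: 67.15 pbw
Total batch = 298.2 pbw; LOI loss = 48.12 pbw; yield = 83.86%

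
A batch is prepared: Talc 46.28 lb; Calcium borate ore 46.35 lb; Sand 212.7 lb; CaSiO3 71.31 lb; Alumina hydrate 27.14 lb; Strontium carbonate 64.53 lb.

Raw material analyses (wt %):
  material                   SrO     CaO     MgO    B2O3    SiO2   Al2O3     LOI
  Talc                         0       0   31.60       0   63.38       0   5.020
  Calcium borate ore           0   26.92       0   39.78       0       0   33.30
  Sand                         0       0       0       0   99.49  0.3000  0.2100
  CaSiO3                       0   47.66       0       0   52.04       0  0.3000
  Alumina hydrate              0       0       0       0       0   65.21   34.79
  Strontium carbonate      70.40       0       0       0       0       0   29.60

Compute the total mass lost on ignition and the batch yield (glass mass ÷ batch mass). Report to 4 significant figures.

LOI loss = 46.96 lb; glass = 421.3 lb; yield = 89.97%

In-progress results are displayed, with 4-significant-digit rounding, when written out. Each numeric step keeps full float precision in every operation. Exactly one rounding goes into each reported value — derived quantities (the yield, glass mass, the totals, LOI, the six compositions) are carried at full precision starting from the weights at 421.3 lb of glass exactly as printed in problem or answer.
Ignition loss by material:
  Talc: 46.28 × 0.05020 = 2.323 lb
  Calcium borate ore: 46.35 × 0.3330 = 15.43 lb
  Sand: 212.7 × 0.002100 = 0.4467 lb
  CaSiO3: 71.31 × 0.003000 = 0.2139 lb
  Alumina hydrate: 27.14 × 0.3479 = 9.442 lb
  Strontium carbonate: 64.53 × 0.2960 = 19.10 lb
Total LOI = 46.96 lb
Glass = batch − LOI = 468.3 − 46.96 = 421.3 lb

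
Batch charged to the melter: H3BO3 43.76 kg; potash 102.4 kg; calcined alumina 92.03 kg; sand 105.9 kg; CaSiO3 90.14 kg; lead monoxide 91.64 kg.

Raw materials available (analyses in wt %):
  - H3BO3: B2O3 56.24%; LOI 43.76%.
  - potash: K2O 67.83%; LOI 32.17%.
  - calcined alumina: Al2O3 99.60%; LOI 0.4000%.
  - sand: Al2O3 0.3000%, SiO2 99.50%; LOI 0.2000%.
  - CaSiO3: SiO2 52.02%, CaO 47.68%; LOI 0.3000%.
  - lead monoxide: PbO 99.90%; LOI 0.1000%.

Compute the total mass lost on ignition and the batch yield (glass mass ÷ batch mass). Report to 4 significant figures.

LOI loss = 53.03 kg; glass = 472.8 kg; yield = 89.92%

The whole derivation runs at exact precision through every step. Values along the way are printed rounded to 4 significant figures at each printed step — a single rounding produces every reported value — the derived quantities (totals, the six compositions, net glass mass, LOI, the yield) are carried starting from the weights on 472.8 kg of glass at exact precision, as quoted within the problem or the answer.
Each material's LOI contribution:
  H3BO3: 43.76 × 0.4376 = 19.15 kg
  potash: 102.4 × 0.3217 = 32.94 kg
  calcined alumina: 92.03 × 0.004000 = 0.3681 kg
  sand: 105.9 × 0.002000 = 0.2118 kg
  CaSiO3: 90.14 × 0.003000 = 0.2704 kg
  lead monoxide: 91.64 × 0.001000 = 0.09164 kg
Total LOI = 53.03 kg
Glass = batch − LOI = 525.9 − 53.03 = 472.8 kg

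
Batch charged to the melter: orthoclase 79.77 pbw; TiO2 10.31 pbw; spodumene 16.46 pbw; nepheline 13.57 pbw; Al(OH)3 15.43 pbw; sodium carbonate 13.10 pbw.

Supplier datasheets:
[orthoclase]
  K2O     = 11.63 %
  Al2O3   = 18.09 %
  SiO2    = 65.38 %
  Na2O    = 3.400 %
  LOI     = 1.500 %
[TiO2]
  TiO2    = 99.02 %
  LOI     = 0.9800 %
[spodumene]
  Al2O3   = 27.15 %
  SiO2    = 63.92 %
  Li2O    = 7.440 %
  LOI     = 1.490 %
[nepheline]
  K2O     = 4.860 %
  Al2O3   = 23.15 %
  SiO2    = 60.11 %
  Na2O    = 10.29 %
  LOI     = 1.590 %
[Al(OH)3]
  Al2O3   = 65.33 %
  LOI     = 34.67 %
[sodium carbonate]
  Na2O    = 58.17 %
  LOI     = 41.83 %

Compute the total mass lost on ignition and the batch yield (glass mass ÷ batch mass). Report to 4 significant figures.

The whole derivation holds exact precision from first step to last. Working values are displayed, rounded to 4 significant figures, at each printed step. Each reported value is rounded just once; all derived quantities are computed in full precision (six oxide percentages, yield, glass mass, totals, ignition loss) from the batch weights for 136.1 pbw of glass, as set out in question or answer.
Loss on ignition, line by line:
  orthoclase: 79.77 × 0.01500 = 1.197 pbw
  TiO2: 10.31 × 0.009800 = 0.1010 pbw
  spodumene: 16.46 × 0.01490 = 0.2453 pbw
  nepheline: 13.57 × 0.01590 = 0.2158 pbw
  Al(OH)3: 15.43 × 0.3467 = 5.350 pbw
  sodium carbonate: 13.10 × 0.4183 = 5.480 pbw
Total LOI = 12.59 pbw
Glass = batch − LOI = 148.6 − 12.59 = 136.1 pbw

LOI loss = 12.59 pbw; glass = 136.1 pbw; yield = 91.53%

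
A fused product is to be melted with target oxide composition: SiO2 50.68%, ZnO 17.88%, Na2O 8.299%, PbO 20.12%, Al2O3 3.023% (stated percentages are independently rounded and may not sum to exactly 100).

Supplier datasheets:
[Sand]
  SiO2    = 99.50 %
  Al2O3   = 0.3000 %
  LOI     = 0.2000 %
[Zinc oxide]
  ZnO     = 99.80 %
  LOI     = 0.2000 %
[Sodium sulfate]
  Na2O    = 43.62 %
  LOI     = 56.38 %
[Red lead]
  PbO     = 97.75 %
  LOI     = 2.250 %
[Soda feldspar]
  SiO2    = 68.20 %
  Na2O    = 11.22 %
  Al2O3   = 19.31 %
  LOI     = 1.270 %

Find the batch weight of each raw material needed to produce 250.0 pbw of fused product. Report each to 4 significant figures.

Batch per 250.0 pbw fused product:
  Sand: 101.6 pbw
  Zinc oxide: 44.79 pbw
  Sodium sulfate: 37.90 pbw
  Red lead: 51.46 pbw
  Soda feldspar: 37.56 pbw
Total batch = 273.3 pbw; LOI loss = 23.30 pbw; yield = 91.48%

Intermediates are displayed (rounded to 4 significant digits) between the steps; every computation runs at exact precision throughout; every reported number carries a single rounding; the derived quantities, which include the yield, LOI, net glass mass, the five compositions, totals, are recomputed at exact precision, as they appear in the question or the answer, from the batch weights for 250.0 pbw of glass.
Target masses of each oxide per 250.0 pbw fused product:
  SiO2: 50.68% × 250.0 = 126.7 pbw
  ZnO: 17.88% × 250.0 = 44.70 pbw
  Na2O: 8.299% × 250.0 = 20.75 pbw
  PbO: 20.12% × 250.0 = 50.30 pbw
  Al2O3: 3.023% × 250.0 = 7.558 pbw
Checking each oxide sum using the reported weights, at the basis given (each sum matches its target mass net of answer rounding effects):
  SiO2: 101.6·0.9950 + 37.56·0.6820 = 126.7 pbw (target 126.7 pbw)
  ZnO: 44.79·0.9980 = 44.70 pbw (target 44.70 pbw)
  Na2O: 37.90·0.4362 + 37.56·0.1122 = 20.75 pbw (target 20.75 pbw)
  PbO: 51.46·0.9775 = 50.30 pbw (target 50.30 pbw)
  Al2O3: 101.6·0.003000 + 37.56·0.1931 = 7.558 pbw (target 7.558 pbw)
Mass balance on the glass: total batch − LOI = 250.0 pbw (per-oxide target masses sum to 250.0 pbw; the stated basis being 250.0 pbw — gaps are rounding artifacts).
Batch total: Σ batch = 273.3 pbw; loss to ignition Σ batch·LOI = 23.30 pbw; yield, glass over the total, = 91.48%.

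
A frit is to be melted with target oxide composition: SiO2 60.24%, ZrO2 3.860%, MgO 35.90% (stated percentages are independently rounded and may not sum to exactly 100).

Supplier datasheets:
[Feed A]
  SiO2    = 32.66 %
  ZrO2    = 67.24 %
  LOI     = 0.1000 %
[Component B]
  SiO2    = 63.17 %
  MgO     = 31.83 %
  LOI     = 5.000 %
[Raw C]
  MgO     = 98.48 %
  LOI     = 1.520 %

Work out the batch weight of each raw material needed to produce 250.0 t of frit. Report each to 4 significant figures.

The intermediate values are displayed rounded to four significant figures on the page. The working math runs at full float precision throughout; a single rounding yields every reported result — all derived quantities (three oxide percentages, LOI, totals, net glass mass, the yield) are rebuilt at full float precision using the weight values on 250.0 t of glass as written in problem or answer.
Oxide-by-oxide targets in 250.0 t frit:
  SiO2: 60.24% × 250.0 = 150.6 t
  ZrO2: 3.860% × 250.0 = 9.650 t
  MgO: 35.90% × 250.0 = 89.75 t
Mass-balance tally per oxide per the reported batch figures, on the stated basis (delivered sums recover each target inside rounding margins):
  SiO2: 14.35·0.3266 + 231.0·0.6317 = 150.6 t (target 150.6 t)
  ZrO2: 14.35·0.6724 = 9.649 t (target 9.650 t)
  MgO: 231.0·0.3183 + 16.48·0.9848 = 89.76 t (target 89.75 t)
Mass balance on the glass: Σ batch − LOI loss = 250.0 t (the targets, summed, come to 250.0 t; the stated basis being 250.0 t — any gap is answer rounding).
Batch grand total — Σ batch = 261.8 t; LOI loss = Σ batch·LOI = 11.81 t; yield = glass ÷ total batch = 95.49%.

Batch per 250.0 t frit:
  Feed A: 14.35 t
  Component B: 231.0 t
  Raw C: 16.48 t
Total batch = 261.8 t; LOI loss = 11.81 t; yield = 95.49%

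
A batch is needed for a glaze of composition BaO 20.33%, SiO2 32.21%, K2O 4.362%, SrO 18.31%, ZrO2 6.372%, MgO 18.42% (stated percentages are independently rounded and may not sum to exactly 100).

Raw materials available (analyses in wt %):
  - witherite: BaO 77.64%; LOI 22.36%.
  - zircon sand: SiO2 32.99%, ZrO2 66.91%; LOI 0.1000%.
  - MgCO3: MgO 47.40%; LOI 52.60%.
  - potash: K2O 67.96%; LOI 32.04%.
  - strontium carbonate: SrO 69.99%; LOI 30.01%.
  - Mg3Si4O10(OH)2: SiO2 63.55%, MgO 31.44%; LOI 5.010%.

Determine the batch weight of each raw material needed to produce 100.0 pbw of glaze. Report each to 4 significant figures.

The working math holds exact precision from first step to last; working values are displayed (rounded to four significant digits) within the worked lines — every reported value undergoes a single rounding. The derived quantities are recomputed at exact precision (totals, glass mass, the yield, LOI, six oxide percentages) starting from the weights on 100.0 pbw of glass as set out in the question or the answer.
Oxide-by-oxide targets in 100.0 pbw glaze:
  BaO: 20.33% × 100.0 = 20.33 pbw
  SiO2: 32.21% × 100.0 = 32.21 pbw
  K2O: 4.362% × 100.0 = 4.362 pbw
  SrO: 18.31% × 100.0 = 18.31 pbw
  ZrO2: 6.372% × 100.0 = 6.372 pbw
  MgO: 18.42% × 100.0 = 18.42 pbw
Per-oxide balance check given the weights on record, on the stated basis (every target is met by its sum modulo rounding of the values):
  BaO: 26.18·0.7764 = 20.33 pbw (target 20.33 pbw)
  SiO2: 9.523·0.3299 + 45.74·0.6355 = 32.21 pbw (target 32.21 pbw)
  K2O: 6.418·0.6796 = 4.362 pbw (target 4.362 pbw)
  SrO: 26.16·0.6999 = 18.31 pbw (target 18.31 pbw)
  ZrO2: 9.523·0.6691 = 6.372 pbw (target 6.372 pbw)
  MgO: 8.521·0.4740 + 45.74·0.3144 = 18.42 pbw (target 18.42 pbw)
Glass-mass closure: whole batch net of LOI = 100.0 pbw (summing oxide targets gives 100.0 pbw; against the stated basis, 100.0 pbw — differing by rounding only).
Whole-batch sum: Σ batch = 122.5 pbw; the LOI term Σ batch·LOI equals 22.54 pbw; as yield: glass ÷ batch → 81.60%.

Batch per 100.0 pbw glaze:
  witherite: 26.18 pbw
  zircon sand: 9.523 pbw
  MgCO3: 8.521 pbw
  potash: 6.418 pbw
  strontium carbonate: 26.16 pbw
  Mg3Si4O10(OH)2: 45.74 pbw
Total batch = 122.5 pbw; LOI loss = 22.54 pbw; yield = 81.60%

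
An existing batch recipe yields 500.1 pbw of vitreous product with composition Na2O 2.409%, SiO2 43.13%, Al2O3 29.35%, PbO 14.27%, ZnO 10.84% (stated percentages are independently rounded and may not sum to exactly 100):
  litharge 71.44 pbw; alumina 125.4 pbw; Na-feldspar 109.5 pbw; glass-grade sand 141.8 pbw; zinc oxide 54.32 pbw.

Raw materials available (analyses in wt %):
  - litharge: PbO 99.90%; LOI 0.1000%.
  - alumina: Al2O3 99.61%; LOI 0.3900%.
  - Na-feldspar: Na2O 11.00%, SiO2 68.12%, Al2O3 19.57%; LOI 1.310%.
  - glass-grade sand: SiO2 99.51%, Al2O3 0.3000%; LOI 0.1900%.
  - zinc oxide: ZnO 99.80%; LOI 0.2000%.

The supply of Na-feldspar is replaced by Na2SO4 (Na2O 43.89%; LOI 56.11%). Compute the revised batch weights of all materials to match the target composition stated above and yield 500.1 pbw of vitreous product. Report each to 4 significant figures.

Working values are displayed (rounded to four significant figures) as written — all internal work holds full precision end to end — every reported figure takes a single rounding; all derived quantities are carried at exact precision (yield, totals, LOI, five oxide percentages, net glass mass) from the weighed amounts on 500.1 pbw of glass, precisely as stated by the question or the answer.
Per-oxide target masses for 500.1 pbw vitreous product:
  Na2O: 2.409% × 500.1 = 12.05 pbw
  SiO2: 43.13% × 500.1 = 215.7 pbw
  Al2O3: 29.35% × 500.1 = 146.8 pbw
  PbO: 14.27% × 500.1 = 71.36 pbw
  ZnO: 10.84% × 500.1 = 54.21 pbw
Mass-balance tally per oxide from the weights as reported, versus the basis set out (target by target, the sums agree up to rounding of the answer):
  Na2O: 27.45·0.4389 = 12.05 pbw (target 12.05 pbw)
  SiO2: 216.8·0.9951 = 215.7 pbw (target 215.7 pbw)
  Al2O3: 146.7·0.9961 + 216.8·0.003000 = 146.8 pbw (target 146.8 pbw)
  PbO: 71.44·0.9990 = 71.37 pbw (target 71.36 pbw)
  ZnO: 54.32·0.9980 = 54.21 pbw (target 54.21 pbw)
Mass balance on the glass: net batch after ignition = 500.1 pbw (the Σ of target masses is 500.1 pbw; stated basis 500.1 pbw — a pure rounding effect).
Batch total: Σ batch = 516.7 pbw; LOI removed, Σ of batch·LOI: 16.57 pbw; yield = glass ÷ total batch = 96.79%.

Revised batch per 500.1 pbw vitreous product:
  litharge: 71.44 pbw
  alumina: 146.7 pbw
  Na2SO4: 27.45 pbw
  glass-grade sand: 216.8 pbw
  zinc oxide: 54.32 pbw
Total batch = 516.7 pbw; LOI loss = 16.57 pbw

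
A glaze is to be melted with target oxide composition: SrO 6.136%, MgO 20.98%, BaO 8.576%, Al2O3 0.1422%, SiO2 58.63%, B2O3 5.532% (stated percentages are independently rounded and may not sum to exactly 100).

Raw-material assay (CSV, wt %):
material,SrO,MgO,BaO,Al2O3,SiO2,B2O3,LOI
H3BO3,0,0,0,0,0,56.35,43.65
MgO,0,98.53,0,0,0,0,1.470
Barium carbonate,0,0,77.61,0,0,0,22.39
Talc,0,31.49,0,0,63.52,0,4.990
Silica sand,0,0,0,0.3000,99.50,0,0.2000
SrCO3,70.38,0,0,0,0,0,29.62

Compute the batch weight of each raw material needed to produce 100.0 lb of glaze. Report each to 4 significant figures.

Values along the way are shown, rounded to 4 significant figures, at each printed step — full precision is maintained in every operation. Every reported result takes exactly one rounding. The derived quantities (totals, the six compositions, glass mass, ignition loss, the yield) are recomputed in full precision starting from the weights for 100.0 lb of glass, as quoted within problem or answer.
Oxide mass targets, per 100.0 lb glaze:
  SrO: 6.136% × 100.0 = 6.136 lb
  MgO: 20.98% × 100.0 = 20.98 lb
  BaO: 8.576% × 100.0 = 8.576 lb
  Al2O3: 0.1422% × 100.0 = 0.1422 lb
  SiO2: 58.63% × 100.0 = 58.63 lb
  B2O3: 5.532% × 100.0 = 5.532 lb
Verifying the oxide balance with the batch weights as given, on the stated basis (oxide sums agree with the targets net of answer rounding effects):
  SrO: 8.718·0.7038 = 6.136 lb (target 6.136 lb)
  MgO: 15.52·0.9853 + 18.05·0.3149 = 20.98 lb (target 20.98 lb)
  BaO: 11.05·0.7761 = 8.576 lb (target 8.576 lb)
  Al2O3: 47.40·0.003000 = 0.1422 lb (target 0.1422 lb)
  SiO2: 18.05·0.6352 + 47.40·0.9950 = 58.63 lb (target 58.63 lb)
  B2O3: 9.817·0.5635 = 5.532 lb (target 5.532 lb)
Glass-mass sanity pass: whole batch net of LOI = 99.99 lb (summing oxide targets gives 100.0 lb; against the stated basis, 100.0 lb — rounding explains the deltas).
Summing the batch: Σ batch = 110.6 lb; loss to ignition Σ batch·LOI = 10.57 lb; the yield ratio, glass ÷ batch: 90.44%.

Batch per 100.0 lb glaze:
  H3BO3: 9.817 lb
  MgO: 15.52 lb
  Barium carbonate: 11.05 lb
  Talc: 18.05 lb
  Silica sand: 47.40 lb
  SrCO3: 8.718 lb
Total batch = 110.6 lb; LOI loss = 10.57 lb; yield = 90.44%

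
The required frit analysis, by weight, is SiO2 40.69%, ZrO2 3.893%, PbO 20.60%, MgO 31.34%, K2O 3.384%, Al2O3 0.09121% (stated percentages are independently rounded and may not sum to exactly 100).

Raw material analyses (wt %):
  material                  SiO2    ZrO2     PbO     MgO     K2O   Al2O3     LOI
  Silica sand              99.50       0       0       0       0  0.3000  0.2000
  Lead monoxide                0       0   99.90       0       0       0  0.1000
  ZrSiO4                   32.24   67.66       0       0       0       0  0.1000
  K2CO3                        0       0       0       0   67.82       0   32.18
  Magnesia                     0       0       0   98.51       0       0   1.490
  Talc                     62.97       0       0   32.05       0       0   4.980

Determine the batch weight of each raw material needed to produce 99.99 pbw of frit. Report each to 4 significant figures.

Batch per 99.99 pbw frit:
  Silica sand: 30.40 pbw
  Lead monoxide: 20.62 pbw
  ZrSiO4: 5.753 pbw
  K2CO3: 4.989 pbw
  Magnesia: 27.38 pbw
  Talc: 13.63 pbw
Total batch = 102.8 pbw; LOI loss = 2.779 pbw; yield = 97.30%

Rounding to 4 significant digits applies to every mid-chain value as printed — the working math maintains exact precision at every stage. A single rounding completes each reported value. All derived quantities, which include totals, LOI, the six compositions, the yield, glass mass, are carried in exact precision, as given in the problem or answer text, from the weighed amounts on 99.99 pbw of glass.
The oxide mass targets at 99.99 pbw frit:
  SiO2: 40.69% × 99.99 = 40.69 pbw
  ZrO2: 3.893% × 99.99 = 3.893 pbw
  PbO: 20.60% × 99.99 = 20.60 pbw
  MgO: 31.34% × 99.99 = 31.34 pbw
  K2O: 3.384% × 99.99 = 3.384 pbw
  Al2O3: 0.09121% × 99.99 = 0.09120 pbw
Mass-balance tally per oxide working from each reported weight, per the basis as stated (sum by sum, the targets are met inside rounding margins):
  SiO2: 30.40·0.9950 + 5.753·0.3224 + 13.63·0.6297 = 40.69 pbw (target 40.69 pbw)
  ZrO2: 5.753·0.6766 = 3.892 pbw (target 3.893 pbw)
  PbO: 20.62·0.9990 = 20.60 pbw (target 20.60 pbw)
  MgO: 27.38·0.9851 + 13.63·0.3205 = 31.34 pbw (target 31.34 pbw)
  K2O: 4.989·0.6782 = 3.384 pbw (target 3.384 pbw)
  Al2O3: 30.40·0.003000 = 0.09120 pbw (target 0.09120 pbw)
The glass-mass cross-check: Σ batch − LOI loss = 99.99 pbw (the Σ of target masses is 99.99 pbw; stated basis 99.99 pbw — rounding explains the deltas).
Batch total: Σ batch = 102.8 pbw; ignition loss, Σ(batch × LOI) = 2.779 pbw; yield = glass ÷ total batch = 97.30%.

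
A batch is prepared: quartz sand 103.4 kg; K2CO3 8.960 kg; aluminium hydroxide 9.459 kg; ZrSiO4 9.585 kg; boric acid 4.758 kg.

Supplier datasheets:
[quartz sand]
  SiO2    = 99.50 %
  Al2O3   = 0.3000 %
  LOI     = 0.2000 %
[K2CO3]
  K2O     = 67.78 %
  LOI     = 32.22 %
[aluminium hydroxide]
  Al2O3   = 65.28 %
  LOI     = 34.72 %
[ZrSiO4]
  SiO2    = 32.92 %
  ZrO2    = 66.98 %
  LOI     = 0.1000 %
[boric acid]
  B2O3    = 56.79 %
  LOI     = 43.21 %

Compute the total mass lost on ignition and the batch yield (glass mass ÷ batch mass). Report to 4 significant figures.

LOI loss = 8.443 kg; glass = 127.7 kg; yield = 93.80%

Full precision is maintained all the way through — values along the way are displayed rounded to 4 significant digits when written out; every reported value carries a single rounding — all derived quantities (totals, glass mass, ignition loss, yield, the five compositions) are re-derived from the weighed amounts per 127.7 kg of glass in exact precision as written in question or answer.
Per-material ignition loss:
  quartz sand: 103.4 × 0.002000 = 0.2068 kg
  K2CO3: 8.960 × 0.3222 = 2.887 kg
  aluminium hydroxide: 9.459 × 0.3472 = 3.284 kg
  ZrSiO4: 9.585 × 0.001000 = 0.009585 kg
  boric acid: 4.758 × 0.4321 = 2.056 kg
Total LOI = 8.443 kg
Glass = batch − LOI = 136.2 − 8.443 = 127.7 kg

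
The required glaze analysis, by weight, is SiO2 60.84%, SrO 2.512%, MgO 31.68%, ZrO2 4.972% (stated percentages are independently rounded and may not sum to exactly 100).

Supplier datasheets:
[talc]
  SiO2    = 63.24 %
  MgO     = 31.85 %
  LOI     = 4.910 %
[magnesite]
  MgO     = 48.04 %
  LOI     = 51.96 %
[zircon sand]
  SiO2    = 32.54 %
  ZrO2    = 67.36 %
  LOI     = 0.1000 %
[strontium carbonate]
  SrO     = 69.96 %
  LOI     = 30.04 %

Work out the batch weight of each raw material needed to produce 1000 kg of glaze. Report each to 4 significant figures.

Full precision is carried through every step. In-progress results are printed rounded to 4 significant figures. Each reported figure undergoes a single rounding — the derived quantities (yield, totals, four oxide percentages, ignition loss, glass mass) are carried at full float precision from the batch weights per 1000 kg of glass as written in either problem or answer.
Per-oxide target masses for 1000 kg glaze:
  SiO2: 60.84% × 1000 = 608.4 kg
  SrO: 2.512% × 1000 = 25.12 kg
  MgO: 31.68% × 1000 = 316.8 kg
  ZrO2: 4.972% × 1000 = 49.72 kg
Per-oxide balance check applying the batch weights above, for the quoted basis mass (oxide sums agree with the targets inside rounding margins):
  SiO2: 924.1·0.6324 + 73.81·0.3254 = 608.4 kg (target 608.4 kg)
  SrO: 35.91·0.6996 = 25.12 kg (target 25.12 kg)
  MgO: 924.1·0.3185 + 46.80·0.4804 = 316.8 kg (target 316.8 kg)
  ZrO2: 73.81·0.6736 = 49.72 kg (target 49.72 kg)
Glass-mass bookkeeping: the batch minus its LOI: 1000 kg (oxide target masses add up to 1000 kg; against the stated basis, 1000 kg — a pure rounding effect).
Whole-batch sum: Σ batch = 1081 kg; loss to ignition Σ batch·LOI = 80.55 kg; yield, glass over the total, = 92.55%.

Batch per 1000 kg glaze:
  talc: 924.1 kg
  magnesite: 46.80 kg
  zircon sand: 73.81 kg
  strontium carbonate: 35.91 kg
Total batch = 1081 kg; LOI loss = 80.55 kg; yield = 92.55%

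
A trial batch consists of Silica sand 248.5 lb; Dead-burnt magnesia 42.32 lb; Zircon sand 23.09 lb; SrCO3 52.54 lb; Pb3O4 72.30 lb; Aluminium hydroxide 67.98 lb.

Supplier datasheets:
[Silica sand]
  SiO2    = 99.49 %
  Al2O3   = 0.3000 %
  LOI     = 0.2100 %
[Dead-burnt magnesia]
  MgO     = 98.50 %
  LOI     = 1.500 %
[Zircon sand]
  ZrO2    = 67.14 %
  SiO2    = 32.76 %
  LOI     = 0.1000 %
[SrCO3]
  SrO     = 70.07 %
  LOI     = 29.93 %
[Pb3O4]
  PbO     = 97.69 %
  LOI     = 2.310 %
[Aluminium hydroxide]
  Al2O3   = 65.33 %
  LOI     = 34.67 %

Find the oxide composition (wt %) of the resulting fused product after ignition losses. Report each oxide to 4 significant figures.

Glass mass = 464.6 lb (batch 506.7 − LOI 42.14).
Composition: ZrO2 3.337%, PbO 15.20%, MgO 8.973%, SrO 7.924%, SiO2 54.84%, Al2O3 9.720%

Full precision is carried at every stage. In-progress results appear rounded to 4 significant figures within the worked lines — exactly one rounding is applied to every reported result. The derived quantities (six oxide percentages, the totals, LOI, glass mass, yield) are re-derived from the batch weights on 464.6 lb of glass at full precision, as written in problem or answer.
Mass of each oxide from the mix:
  ZrO2: 23.09·0.6714 = 15.50 lb
  PbO: 72.30·0.9769 = 70.63 lb
  MgO: 42.32·0.9850 = 41.69 lb
  SrO: 52.54·0.7007 = 36.81 lb
  SiO2: 248.5·0.9949 + 23.09·0.3276 = 254.8 lb
  Al2O3: 248.5·0.003000 + 67.98·0.6533 = 45.16 lb
LOI: 248.5·0.002100 + 42.32·0.01500 + 23.09·0.001000 + 52.54·0.2993 + 72.30·0.02310 + 67.98·0.3467 = 42.14 lb
The glass mass, total less LOI, = 506.7 − 42.14 = 464.6 lb (equal to the oxide-mass sum)
wt % = oxide mass / glass mass × 100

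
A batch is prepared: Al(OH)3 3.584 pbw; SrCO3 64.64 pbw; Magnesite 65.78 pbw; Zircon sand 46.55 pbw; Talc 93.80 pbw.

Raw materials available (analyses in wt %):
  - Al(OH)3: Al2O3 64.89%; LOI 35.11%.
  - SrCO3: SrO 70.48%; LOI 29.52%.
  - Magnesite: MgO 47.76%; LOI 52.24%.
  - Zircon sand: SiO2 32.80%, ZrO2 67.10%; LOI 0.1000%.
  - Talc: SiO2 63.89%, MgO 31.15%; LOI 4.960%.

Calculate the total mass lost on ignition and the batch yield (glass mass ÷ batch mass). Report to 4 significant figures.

LOI loss = 59.40 pbw; glass = 215.0 pbw; yield = 78.35%

Each numeric step keeps full float precision end to end; values along the way are printed (rounded to 4 significant figures) at each printed step; every reported value is rounded only once; all derived quantities (yield, the five compositions, the totals, LOI, glass mass) are re-derived in full float precision using the weight values per 215.0 pbw of glass as written in question or answer.
Loss on ignition, line by line:
  Al(OH)3: 3.584 × 0.3511 = 1.258 pbw
  SrCO3: 64.64 × 0.2952 = 19.08 pbw
  Magnesite: 65.78 × 0.5224 = 34.36 pbw
  Zircon sand: 46.55 × 0.001000 = 0.04655 pbw
  Talc: 93.80 × 0.04960 = 4.652 pbw
Total LOI = 59.40 pbw
Glass = batch − LOI = 274.4 − 59.40 = 215.0 pbw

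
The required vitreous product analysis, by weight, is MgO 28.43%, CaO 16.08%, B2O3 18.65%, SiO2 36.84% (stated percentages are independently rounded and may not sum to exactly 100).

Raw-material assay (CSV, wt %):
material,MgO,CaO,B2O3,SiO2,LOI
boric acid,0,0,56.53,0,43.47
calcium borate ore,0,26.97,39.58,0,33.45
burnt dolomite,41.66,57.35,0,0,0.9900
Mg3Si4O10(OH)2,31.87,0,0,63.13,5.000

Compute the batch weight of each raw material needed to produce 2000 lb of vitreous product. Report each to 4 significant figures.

Rounding to 4 significant figures governs each mid-chain value as shown — full precision is held at every stage — each reported result is rounded exactly once — derived quantities, including the yield, totals, LOI, net glass mass, the four compositions, are re-derived using the weight values at 2000 lb of glass in exact precision as written in the problem or the answer.
Target oxide masses per 2000 lb vitreous product:
  MgO: 28.43% × 2000 = 568.6 lb
  CaO: 16.08% × 2000 = 321.6 lb
  B2O3: 18.65% × 2000 = 373.0 lb
  SiO2: 36.84% × 2000 = 736.8 lb
Oxide-by-oxide audit applying the batch weights above, versus the basis set out (delivered sums recover each target exact up to rounding of places):
  MgO: 472.0·0.4166 + 1167·0.3187 = 568.6 lb (target 568.6 lb)
  CaO: 188.7·0.2697 + 472.0·0.5735 = 321.6 lb (target 321.6 lb)
  B2O3: 527.7·0.5653 + 188.7·0.3958 = 373.0 lb (target 373.0 lb)
  SiO2: 1167·0.6313 = 736.7 lb (target 736.8 lb)
Glass-mass closure: Σ batch − LOI loss = 2000 lb (the targets, summed, come to 2000 lb; basis as stated: 2000 lb — deltas are rounding alone).
Total batch = Σ batch = 2355 lb; loss to ignition Σ batch·LOI = 355.5 lb; as yield: glass ÷ batch → 84.91%.

Batch per 2000 lb vitreous product:
  boric acid: 527.7 lb
  calcium borate ore: 188.7 lb
  burnt dolomite: 472.0 lb
  Mg3Si4O10(OH)2: 1167 lb
Total batch = 2355 lb; LOI loss = 355.5 lb; yield = 84.91%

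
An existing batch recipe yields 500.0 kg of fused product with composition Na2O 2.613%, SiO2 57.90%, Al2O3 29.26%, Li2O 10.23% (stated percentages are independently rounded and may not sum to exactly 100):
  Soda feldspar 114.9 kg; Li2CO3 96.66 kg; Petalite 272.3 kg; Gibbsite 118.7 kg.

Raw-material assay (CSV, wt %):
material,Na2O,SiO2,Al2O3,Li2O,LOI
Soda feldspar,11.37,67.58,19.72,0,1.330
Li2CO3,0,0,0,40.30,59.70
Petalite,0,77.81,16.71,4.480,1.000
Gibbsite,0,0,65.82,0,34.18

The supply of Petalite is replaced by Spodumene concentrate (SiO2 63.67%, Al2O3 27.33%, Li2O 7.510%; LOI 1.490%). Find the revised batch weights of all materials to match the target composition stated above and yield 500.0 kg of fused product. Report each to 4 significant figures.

Values along the way are rounded to 4 significant figures when quoted. All arithmetic holds full float precision at each step; each reported result is rounded only once. Derived quantities (ignition loss, yield, the totals, four oxide percentages, net glass mass) are carried from the weighed amounts on 500.0 kg of glass at full float precision as set out in problem or answer.
Target oxide masses per 500.0 kg fused product:
  Na2O: 2.613% × 500.0 = 13.06 kg
  SiO2: 57.90% × 500.0 = 289.5 kg
  Al2O3: 29.26% × 500.0 = 146.3 kg
  Li2O: 10.23% × 500.0 = 51.15 kg
Balance tally, oxide-wise, per the reported batch figures, versus the basis set out (sum by sum, the targets are met inside rounding margins):
  Na2O: 114.9·0.1137 = 13.06 kg (target 13.06 kg)
  SiO2: 114.9·0.6758 + 332.7·0.6367 = 289.5 kg (target 289.5 kg)
  Al2O3: 114.9·0.1972 + 332.7·0.2733 + 49.69·0.6582 = 146.3 kg (target 146.3 kg)
  Li2O: 64.92·0.4030 + 332.7·0.07510 = 51.15 kg (target 51.15 kg)
Auditing the glass mass value: net batch after ignition = 500.0 kg (targets for the oxides total 500.0 kg; stated basis 500.0 kg — deltas are rounding alone).
Batch grand total — Σ batch = 562.2 kg; ignition loss, Σ(batch × LOI) = 62.23 kg; the yield ratio, glass ÷ batch: 88.93%.

Revised batch per 500.0 kg fused product:
  Soda feldspar: 114.9 kg
  Li2CO3: 64.92 kg
  Spodumene concentrate: 332.7 kg
  Gibbsite: 49.69 kg
Total batch = 562.2 kg; LOI loss = 62.23 kg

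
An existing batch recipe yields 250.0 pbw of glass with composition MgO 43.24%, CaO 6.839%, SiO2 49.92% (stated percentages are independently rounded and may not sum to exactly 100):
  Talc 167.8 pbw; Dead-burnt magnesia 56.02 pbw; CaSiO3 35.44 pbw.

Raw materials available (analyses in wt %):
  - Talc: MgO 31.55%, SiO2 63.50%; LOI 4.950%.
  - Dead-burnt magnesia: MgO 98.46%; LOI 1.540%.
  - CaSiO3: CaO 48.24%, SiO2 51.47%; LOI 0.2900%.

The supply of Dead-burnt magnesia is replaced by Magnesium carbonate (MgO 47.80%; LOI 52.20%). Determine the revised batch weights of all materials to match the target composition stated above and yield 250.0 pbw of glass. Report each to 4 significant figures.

Revised batch per 250.0 pbw glass:
  Talc: 167.8 pbw
  Magnesium carbonate: 115.4 pbw
  CaSiO3: 35.44 pbw
Total batch = 318.6 pbw; LOI loss = 68.65 pbw

Mid-chain values are printed rounded to 4 significant digits in the printout; the whole derivation runs at full precision from start to finish. Every reported figure receives exactly one rounding; the derived quantities (the three compositions, LOI, glass mass, the totals, yield) are re-derived at full float precision starting from the weights per 250.0 pbw of glass, exactly as printed in question or answer.
Oxide-by-oxide targets in 250.0 pbw glass:
  MgO: 43.24% × 250.0 = 108.1 pbw
  CaO: 6.839% × 250.0 = 17.10 pbw
  SiO2: 49.92% × 250.0 = 124.8 pbw
Mass-balance tally per oxide on the weights just shown, on the stated basis (summed amounts equal target values given rounding of the digits):
  MgO: 167.8·0.3155 + 115.4·0.4780 = 108.1 pbw (target 108.1 pbw)
  CaO: 35.44·0.4824 = 17.10 pbw (target 17.10 pbw)
  SiO2: 167.8·0.6350 + 35.44·0.5147 = 124.8 pbw (target 124.8 pbw)
Auditing the glass mass value: the batch minus its LOI: 250.0 pbw (summing oxide targets gives 250.0 pbw; versus the stated basis of 250.0 pbw — rounding explains the deltas).
Total batch = Σ batch = 318.6 pbw; Σ batch·LOI gives LOI loss = 68.65 pbw; yield, glass over the total, = 78.46%.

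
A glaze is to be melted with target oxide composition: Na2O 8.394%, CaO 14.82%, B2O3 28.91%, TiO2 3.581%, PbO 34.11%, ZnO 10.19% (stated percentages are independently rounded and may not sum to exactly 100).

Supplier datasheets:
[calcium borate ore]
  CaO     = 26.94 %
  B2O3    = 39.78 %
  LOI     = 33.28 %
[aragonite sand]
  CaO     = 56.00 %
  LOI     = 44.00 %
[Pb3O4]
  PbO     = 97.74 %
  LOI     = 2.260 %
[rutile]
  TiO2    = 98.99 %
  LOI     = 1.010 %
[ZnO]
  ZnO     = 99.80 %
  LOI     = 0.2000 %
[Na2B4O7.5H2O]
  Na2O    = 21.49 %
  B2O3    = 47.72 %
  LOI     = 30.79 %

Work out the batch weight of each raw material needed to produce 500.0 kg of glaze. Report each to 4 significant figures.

Batch per 500.0 kg glaze:
  calcium borate ore: 129.1 kg
  aragonite sand: 70.22 kg
  Pb3O4: 174.5 kg
  rutile: 18.09 kg
  ZnO: 51.05 kg
  Na2B4O7.5H2O: 195.3 kg
Total batch = 638.3 kg; LOI loss = 138.2 kg; yield = 78.34%

Rounding to 4 significant digits governs every mid-chain value as displayed; every computation carries full float precision in all steps; every reported number is rounded once only. Derived quantities, which include yield, the totals, LOI, net glass mass, six oxide percentages, are computed at full precision, as set out in question or answer, starting from the weights at 500.0 kg of glass.
Oxide-by-oxide targets in 500.0 kg glaze:
  Na2O: 8.394% × 500.0 = 41.97 kg
  CaO: 14.82% × 500.0 = 74.10 kg
  B2O3: 28.91% × 500.0 = 144.6 kg
  TiO2: 3.581% × 500.0 = 17.90 kg
  PbO: 34.11% × 500.0 = 170.6 kg
  ZnO: 10.19% × 500.0 = 50.95 kg
Verifying the oxide balance given the weights on record, on the stated basis (target by target, the sums agree up to rounding of the answer):
  Na2O: 195.3·0.2149 = 41.97 kg (target 41.97 kg)
  CaO: 129.1·0.2694 + 70.22·0.5600 = 74.10 kg (target 74.10 kg)
  B2O3: 129.1·0.3978 + 195.3·0.4772 = 144.6 kg (target 144.6 kg)
  TiO2: 18.09·0.9899 = 17.91 kg (target 17.90 kg)
  PbO: 174.5·0.9774 = 170.6 kg (target 170.6 kg)
  ZnO: 51.05·0.9980 = 50.95 kg (target 50.95 kg)
Auditing the glass mass value: batch Σ − ignition loss = 500.0 kg (summing oxide targets gives 500.0 kg; with the basis standing at 500.0 kg — deltas are rounding alone).
Batch grand total — Σ batch = 638.3 kg; the LOI term Σ batch·LOI equals 138.2 kg; yield: glass divided by total = 78.34%.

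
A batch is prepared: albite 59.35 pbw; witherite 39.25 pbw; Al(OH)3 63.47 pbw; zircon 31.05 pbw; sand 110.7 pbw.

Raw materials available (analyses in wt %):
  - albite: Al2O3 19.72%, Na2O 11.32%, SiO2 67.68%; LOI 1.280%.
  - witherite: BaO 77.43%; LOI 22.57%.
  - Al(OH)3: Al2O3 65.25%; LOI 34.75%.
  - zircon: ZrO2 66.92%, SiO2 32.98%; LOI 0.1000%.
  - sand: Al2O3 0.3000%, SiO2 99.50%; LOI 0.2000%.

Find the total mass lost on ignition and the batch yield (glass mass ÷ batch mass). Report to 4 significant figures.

All arithmetic carries full float precision at every stage — the intermediate values are displayed, with 4-significant-digit rounding, when written out; each reported number takes exactly one rounding; derived quantities are computed starting from the weights at 271.9 pbw of glass at full precision (ignition loss, five oxide percentages, totals, net glass mass, yield) as they appear in the problem or the answer.
LOI of each material in turn:
  albite: 59.35 × 0.01280 = 0.7597 pbw
  witherite: 39.25 × 0.2257 = 8.859 pbw
  Al(OH)3: 63.47 × 0.3475 = 22.06 pbw
  zircon: 31.05 × 0.001000 = 0.03105 pbw
  sand: 110.7 × 0.002000 = 0.2214 pbw
Total LOI = 31.93 pbw
Glass = batch − LOI = 303.8 − 31.93 = 271.9 pbw

LOI loss = 31.93 pbw; glass = 271.9 pbw; yield = 89.49%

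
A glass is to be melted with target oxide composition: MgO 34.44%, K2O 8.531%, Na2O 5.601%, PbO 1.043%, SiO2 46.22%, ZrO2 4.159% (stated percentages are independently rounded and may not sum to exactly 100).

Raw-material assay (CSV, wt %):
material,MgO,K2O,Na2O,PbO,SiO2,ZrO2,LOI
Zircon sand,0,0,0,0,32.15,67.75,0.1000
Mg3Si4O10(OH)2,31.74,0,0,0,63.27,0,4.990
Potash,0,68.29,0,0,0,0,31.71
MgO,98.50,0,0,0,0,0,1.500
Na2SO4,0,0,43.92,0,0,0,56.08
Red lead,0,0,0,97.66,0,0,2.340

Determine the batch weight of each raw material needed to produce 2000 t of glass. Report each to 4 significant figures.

The intermediate values are displayed rounded off to 4 significant digits in the printout. All internal work holds full float precision end to end — a single rounding yields each reported value. The derived quantities (yield, six oxide percentages, glass mass, ignition loss, totals) are computed from the batch weights on 2000 t of glass in full precision, exactly as shown in question or answer.
The oxide mass targets at 2000 t glass:
  MgO: 34.44% × 2000 = 688.8 t
  K2O: 8.531% × 2000 = 170.6 t
  Na2O: 5.601% × 2000 = 112.0 t
  PbO: 1.043% × 2000 = 20.86 t
  SiO2: 46.22% × 2000 = 924.4 t
  ZrO2: 4.159% × 2000 = 83.18 t
Per-oxide balance check per the reported batch figures, at the basis given (each sum matches its target mass up to rounding of the answer):
  MgO: 1399·0.3174 + 248.6·0.9850 = 688.9 t (target 688.8 t)
  K2O: 249.8·0.6829 = 170.6 t (target 170.6 t)
  Na2O: 255.1·0.4392 = 112.0 t (target 112.0 t)
  PbO: 21.36·0.9766 = 20.86 t (target 20.86 t)
  SiO2: 122.8·0.3215 + 1399·0.6327 = 924.6 t (target 924.4 t)
  ZrO2: 122.8·0.6775 = 83.20 t (target 83.18 t)
Glass-mass sanity pass: Σ batch − LOI loss = 2000 t (the targets, summed, come to 2000 t; the stated basis being 2000 t — rounding explains the deltas).
Batch grand total — Σ batch = 2297 t; the LOI term Σ batch·LOI equals 296.4 t; yield, glass over the total, = 87.09%.

Batch per 2000 t glass:
  Zircon sand: 122.8 t
  Mg3Si4O10(OH)2: 1399 t
  Potash: 249.8 t
  MgO: 248.6 t
  Na2SO4: 255.1 t
  Red lead: 21.36 t
Total batch = 2297 t; LOI loss = 296.4 t; yield = 87.09%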